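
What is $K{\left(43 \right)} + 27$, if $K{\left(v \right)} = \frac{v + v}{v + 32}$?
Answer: $\frac{2111}{75} \approx 28.147$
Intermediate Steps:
$K{\left(v \right)} = \frac{2 v}{32 + v}$
$K{\left(43 \right)} + 27 = 2 \cdot 43 \frac{1}{32 + 43} + 27 = 2 \cdot 43 \cdot \frac{1}{75} + 27 = \frac{86}{75} + 27 = \frac{2111}{75}$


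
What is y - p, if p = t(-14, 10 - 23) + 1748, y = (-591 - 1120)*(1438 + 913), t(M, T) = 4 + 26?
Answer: -4024339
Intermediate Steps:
t(M, T) = 30
y = -4022561 (y = -1711*2351 = -4022561)
p = 1778 (p = 30 + 1748 = 1778)
y - p = -4022561 - 1*1778 = -4022561 - 1778 = -4024339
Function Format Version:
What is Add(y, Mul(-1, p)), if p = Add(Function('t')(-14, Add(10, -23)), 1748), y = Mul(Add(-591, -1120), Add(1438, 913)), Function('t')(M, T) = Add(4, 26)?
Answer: -4024339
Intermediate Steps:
Function('t')(M, T) = 30
y = -4022561 (y = Mul(-1711, 2351) = -4022561)
p = 1778 (p = Add(30, 1748) = 1778)
Add(y, Mul(-1, p)) = Add(-4022561, Mul(-1, 1778)) = Add(-4022561, -1778) = -4024339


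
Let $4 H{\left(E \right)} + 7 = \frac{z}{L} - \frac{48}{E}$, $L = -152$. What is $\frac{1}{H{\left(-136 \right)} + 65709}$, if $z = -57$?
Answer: $\frac{544}{35744843} \approx 1.5219 \cdot 10^{-5}$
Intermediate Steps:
$H{\left(E \right)} = - \frac{53}{32} - \frac{12}{E}$ ($H{\left(E \right)} = - \frac{7}{4} + \frac{- \frac{57}{-152} - \frac{48}{E}}{4} = - \frac{7}{4} + \frac{\left(-57\right) \left(- \frac{1}{152}\right) - \frac{48}{E}}{4} = - \frac{7}{4} + \frac{\frac{3}{8} - \frac{48}{E}}{4} = - \frac{7}{4} + \left(\frac{3}{32} - \frac{12}{E}\right) = - \frac{53}{32} - \frac{12}{E}$)
$\frac{1}{H{\left(-136 \right)} + 65709} = \frac{1}{\left(- \frac{53}{32} - \frac{12}{-136}\right) + 65709} = \frac{1}{\left(- \frac{53}{32} - - \frac{3}{34}\right) + 65709} = \frac{1}{\left(- \frac{53}{32} + \frac{3}{34}\right) + 65709} = \frac{1}{- \frac{853}{544} + 65709} = \frac{1}{\frac{35744843}{544}} = \frac{544}{35744843}$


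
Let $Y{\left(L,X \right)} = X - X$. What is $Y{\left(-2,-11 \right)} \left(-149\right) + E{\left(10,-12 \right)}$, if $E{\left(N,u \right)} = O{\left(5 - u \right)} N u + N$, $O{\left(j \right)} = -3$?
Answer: $370$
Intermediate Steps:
$Y{\left(L,X \right)} = 0$
$E{\left(N,u \right)} = N - 3 N u$ ($E{\left(N,u \right)} = - 3 N u + N = N - 3 N u$)
$Y{\left(-2,-11 \right)} \left(-149\right) + E{\left(10,-12 \right)} = 0 \left(-149\right) + 10 \left(1 - -36\right) = 0 + 10 \left(1 + 36\right) = 0 + 10 \cdot 37 = 0 + 370 = 370$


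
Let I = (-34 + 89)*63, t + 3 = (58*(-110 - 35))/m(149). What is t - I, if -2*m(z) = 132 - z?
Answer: -75776/17 ≈ -4457.4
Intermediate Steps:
m(z) = -66 + z/2 (m(z) = -(132 - z)/2 = -66 + z/2)
t = -16871/17 (t = -3 + (58*(-110 - 35))/(-66 + (½)*149) = -3 + (58*(-145))/(-66 + 149/2) = -3 - 8410/17/2 = -3 - 8410*2/17 = -3 - 16820/17 = -16871/17 ≈ -992.41)
I = 3465 (I = 55*63 = 3465)
t - I = -16871/17 - 1*3465 = -16871/17 - 3465 = -75776/17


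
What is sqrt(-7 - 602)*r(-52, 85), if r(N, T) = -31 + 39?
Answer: 8*I*sqrt(609) ≈ 197.42*I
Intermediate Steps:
r(N, T) = 8
sqrt(-7 - 602)*r(-52, 85) = sqrt(-7 - 602)*8 = sqrt(-609)*8 = (I*sqrt(609))*8 = 8*I*sqrt(609)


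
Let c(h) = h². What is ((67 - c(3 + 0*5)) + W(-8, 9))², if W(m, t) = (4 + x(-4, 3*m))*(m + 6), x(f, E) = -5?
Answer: 3600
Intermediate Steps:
W(m, t) = -6 - m (W(m, t) = (4 - 5)*(m + 6) = -(6 + m) = -6 - m)
((67 - c(3 + 0*5)) + W(-8, 9))² = ((67 - (3 + 0*5)²) + (-6 - 1*(-8)))² = ((67 - (3 + 0)²) + (-6 + 8))² = ((67 - 1*3²) + 2)² = ((67 - 1*9) + 2)² = ((67 - 9) + 2)² = (58 + 2)² = 60² = 3600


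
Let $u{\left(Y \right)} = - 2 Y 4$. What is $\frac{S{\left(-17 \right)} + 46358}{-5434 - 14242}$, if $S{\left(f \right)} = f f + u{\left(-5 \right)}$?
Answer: $- \frac{46687}{19676} \approx -2.3728$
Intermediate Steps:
$u{\left(Y \right)} = - 8 Y$
$S{\left(f \right)} = 40 + f^{2}$ ($S{\left(f \right)} = f f - -40 = f^{2} + 40 = 40 + f^{2}$)
$\frac{S{\left(-17 \right)} + 46358}{-5434 - 14242} = \frac{\left(40 + \left(-17\right)^{2}\right) + 46358}{-5434 - 14242} = \frac{\left(40 + 289\right) + 46358}{-19676} = \left(329 + 46358\right) \left(- \frac{1}{19676}\right) = 46687 \left(- \frac{1}{19676}\right) = - \frac{46687}{19676}$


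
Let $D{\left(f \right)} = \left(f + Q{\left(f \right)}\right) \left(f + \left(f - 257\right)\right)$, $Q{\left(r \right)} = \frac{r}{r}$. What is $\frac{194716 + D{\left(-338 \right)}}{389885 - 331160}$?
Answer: $\frac{509137}{58725} \approx 8.6698$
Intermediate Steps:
$Q{\left(r \right)} = 1$
$D{\left(f \right)} = \left(1 + f\right) \left(-257 + 2 f\right)$ ($D{\left(f \right)} = \left(f + 1\right) \left(f + \left(f - 257\right)\right) = \left(1 + f\right) \left(f + \left(-257 + f\right)\right) = \left(1 + f\right) \left(-257 + 2 f\right)$)
$\frac{194716 + D{\left(-338 \right)}}{389885 - 331160} = \frac{194716 - \left(-85933 - 228488\right)}{389885 - 331160} = \frac{194716 + \left(-257 + 86190 + 2 \cdot 114244\right)}{58725} = \left(194716 + \left(-257 + 86190 + 228488\right)\right) \frac{1}{58725} = \left(194716 + 314421\right) \frac{1}{58725} = 509137 \cdot \frac{1}{58725} = \frac{509137}{58725}$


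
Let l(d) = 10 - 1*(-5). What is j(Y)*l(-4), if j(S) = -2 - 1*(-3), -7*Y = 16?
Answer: 15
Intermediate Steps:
Y = -16/7 (Y = -⅐*16 = -16/7 ≈ -2.2857)
l(d) = 15 (l(d) = 10 + 5 = 15)
j(S) = 1 (j(S) = -2 + 3 = 1)
j(Y)*l(-4) = 1*15 = 15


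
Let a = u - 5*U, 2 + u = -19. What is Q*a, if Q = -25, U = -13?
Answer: -1100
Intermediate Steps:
u = -21 (u = -2 - 19 = -21)
a = 44 (a = -21 - 5*(-13) = -21 + 65 = 44)
Q*a = -25*44 = -1100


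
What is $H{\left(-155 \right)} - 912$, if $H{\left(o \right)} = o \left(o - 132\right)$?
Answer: $43573$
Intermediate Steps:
$H{\left(o \right)} = o \left(-132 + o\right)$ ($H{\left(o \right)} = o \left(o - 132\right) = o \left(-132 + o\right)$)
$H{\left(-155 \right)} - 912 = - 155 \left(-132 - 155\right) - 912 = \left(-155\right) \left(-287\right) - 912 = 44485 - 912 = 43573$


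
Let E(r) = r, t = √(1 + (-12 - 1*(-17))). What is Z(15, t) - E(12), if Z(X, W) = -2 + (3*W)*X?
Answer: -14 + 45*√6 ≈ 96.227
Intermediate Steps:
t = √6 (t = √(1 + (-12 + 17)) = √(1 + 5) = √6 ≈ 2.4495)
Z(X, W) = -2 + 3*W*X
Z(15, t) - E(12) = (-2 + 3*√6*15) - 1*12 = (-2 + 45*√6) - 12 = -14 + 45*√6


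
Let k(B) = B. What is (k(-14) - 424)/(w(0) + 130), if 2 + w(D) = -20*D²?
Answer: -219/64 ≈ -3.4219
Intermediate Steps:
w(D) = -2 - 20*D²
(k(-14) - 424)/(w(0) + 130) = (-14 - 424)/((-2 - 20*0²) + 130) = -438/((-2 - 20*0) + 130) = -438/((-2 + 0) + 130) = -438/(-2 + 130) = -438/128 = -438*1/128 = -219/64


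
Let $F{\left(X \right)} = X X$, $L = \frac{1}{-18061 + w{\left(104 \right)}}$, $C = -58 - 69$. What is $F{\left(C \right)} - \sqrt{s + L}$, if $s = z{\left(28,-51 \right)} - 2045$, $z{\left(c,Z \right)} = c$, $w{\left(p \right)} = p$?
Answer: $16129 - \frac{i \sqrt{650389431390}}{17957} \approx 16129.0 - 44.911 i$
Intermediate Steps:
$s = -2017$ ($s = 28 - 2045 = -2017$)
$C = -127$ ($C = -58 - 69 = -127$)
$L = - \frac{1}{17957}$ ($L = \frac{1}{-18061 + 104} = \frac{1}{-17957} = - \frac{1}{17957} \approx -5.5689 \cdot 10^{-5}$)
$F{\left(X \right)} = X^{2}$
$F{\left(C \right)} - \sqrt{s + L} = \left(-127\right)^{2} - \sqrt{-2017 - \frac{1}{17957}} = 16129 - \sqrt{- \frac{36219270}{17957}} = 16129 - \frac{i \sqrt{650389431390}}{17957}$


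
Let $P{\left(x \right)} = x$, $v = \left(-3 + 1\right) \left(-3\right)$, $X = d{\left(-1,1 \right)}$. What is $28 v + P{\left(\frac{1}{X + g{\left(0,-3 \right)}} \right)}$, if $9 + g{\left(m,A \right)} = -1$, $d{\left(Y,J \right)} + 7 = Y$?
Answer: $\frac{3023}{18} \approx 167.94$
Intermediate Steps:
$d{\left(Y,J \right)} = -7 + Y$
$g{\left(m,A \right)} = -10$ ($g{\left(m,A \right)} = -9 - 1 = -10$)
$X = -8$ ($X = -7 - 1 = -8$)
$v = 6$ ($v = \left(-2\right) \left(-3\right) = 6$)
$28 v + P{\left(\frac{1}{X + g{\left(0,-3 \right)}} \right)} = 28 \cdot 6 + \frac{1}{-8 - 10} = 168 + \frac{1}{-18} = 168 - \frac{1}{18} = \frac{3023}{18}$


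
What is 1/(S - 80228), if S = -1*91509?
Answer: -1/171737 ≈ -5.8229e-6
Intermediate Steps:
S = -91509
1/(S - 80228) = 1/(-91509 - 80228) = 1/(-171737) = -1/171737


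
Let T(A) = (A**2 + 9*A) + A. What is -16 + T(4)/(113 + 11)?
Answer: -482/31 ≈ -15.548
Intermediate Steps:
T(A) = A**2 + 10*A
-16 + T(4)/(113 + 11) = -16 + (4*(10 + 4))/(113 + 11) = -16 + (4*14)/124 = -16 + 56*(1/124) = -16 + 14/31 = -482/31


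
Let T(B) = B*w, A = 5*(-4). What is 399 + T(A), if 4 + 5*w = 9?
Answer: 379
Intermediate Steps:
w = 1 (w = -4/5 + (1/5)*9 = -4/5 + 9/5 = 1)
A = -20
T(B) = B (T(B) = B*1 = B)
399 + T(A) = 399 - 20 = 379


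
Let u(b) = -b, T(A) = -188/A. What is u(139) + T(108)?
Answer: -3800/27 ≈ -140.74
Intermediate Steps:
u(139) + T(108) = -1*139 - 188/108 = -139 - 188*1/108 = -139 - 47/27 = -3800/27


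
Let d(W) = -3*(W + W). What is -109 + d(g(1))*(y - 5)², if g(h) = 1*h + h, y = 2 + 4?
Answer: -121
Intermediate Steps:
y = 6
g(h) = 2*h (g(h) = h + h = 2*h)
d(W) = -6*W
-109 + d(g(1))*(y - 5)² = -109 + (-12)*(6 - 5)² = -109 - 6*2*1² = -109 - 12*1 = -109 - 12 = -121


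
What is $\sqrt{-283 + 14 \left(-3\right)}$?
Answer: $5 i \sqrt{13} \approx 18.028 i$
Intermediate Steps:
$\sqrt{-283 + 14 \left(-3\right)} = \sqrt{-283 - 42} = \sqrt{-325} = 5 i \sqrt{13}$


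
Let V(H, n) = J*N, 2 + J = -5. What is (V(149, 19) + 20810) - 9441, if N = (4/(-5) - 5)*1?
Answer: 57048/5 ≈ 11410.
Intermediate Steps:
J = -7 (J = -2 - 5 = -7)
N = -29/5 (N = (4*(-⅕) - 5)*1 = (-⅘ - 5)*1 = -29/5*1 = -29/5 ≈ -5.8000)
V(H, n) = 203/5 (V(H, n) = -7*(-29/5) = 203/5)
(V(149, 19) + 20810) - 9441 = (203/5 + 20810) - 9441 = 104253/5 - 9441 = 57048/5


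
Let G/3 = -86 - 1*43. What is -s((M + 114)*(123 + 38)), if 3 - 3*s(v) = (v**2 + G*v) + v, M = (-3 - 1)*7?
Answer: 186367157/3 ≈ 6.2122e+7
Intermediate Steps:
G = -387 (G = 3*(-86 - 1*43) = 3*(-86 - 43) = 3*(-129) = -387)
M = -28 (M = -4*7 = -28)
s(v) = 1 - v**2/3 + 386*v/3 (s(v) = 1 - ((v**2 - 387*v) + v)/3 = 1 - (v**2 - 386*v)/3 = 1 + (-v**2/3 + 386*v/3) = 1 - v**2/3 + 386*v/3)
-s((M + 114)*(123 + 38)) = -(1 - (-28 + 114)**2*(123 + 38)**2/3 + 386*((-28 + 114)*(123 + 38))/3) = -(1 - (86*161)**2/3 + 386*(86*161)/3) = -(1 - 1/3*13846**2 + (386/3)*13846) = -(1 - 1/3*191711716 + 5344556/3) = -(1 - 191711716/3 + 5344556/3) = -1*(-186367157/3) = 186367157/3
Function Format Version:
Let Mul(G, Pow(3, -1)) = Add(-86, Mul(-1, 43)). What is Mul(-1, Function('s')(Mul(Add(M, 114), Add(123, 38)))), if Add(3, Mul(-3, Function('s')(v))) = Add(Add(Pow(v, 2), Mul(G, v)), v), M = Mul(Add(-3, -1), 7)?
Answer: Rational(186367157, 3) ≈ 6.2122e+7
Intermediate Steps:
G = -387 (G = Mul(3, Add(-86, Mul(-1, 43))) = Mul(3, Add(-86, -43)) = Mul(3, -129) = -387)
M = -28 (M = Mul(-4, 7) = -28)
Function('s')(v) = Add(1, Mul(Rational(-1, 3), Pow(v, 2)), Mul(Rational(386, 3), v)) (Function('s')(v) = Add(1, Mul(Rational(-1, 3), Add(Add(Pow(v, 2), Mul(-387, v)), v))) = Add(1, Mul(Rational(-1, 3), Add(Pow(v, 2), Mul(-386, v)))) = Add(1, Add(Mul(Rational(-1, 3), Pow(v, 2)), Mul(Rational(386, 3), v))) = Add(1, Mul(Rational(-1, 3), Pow(v, 2)), Mul(Rational(386, 3), v)))
Mul(-1, Function('s')(Mul(Add(M, 114), Add(123, 38)))) = Mul(-1, Add(1, Mul(Rational(-1, 3), Pow(Mul(Add(-28, 114), Add(123, 38)), 2)), Mul(Rational(386, 3), Mul(Add(-28, 114), Add(123, 38))))) = Mul(-1, Add(1, Mul(Rational(-1, 3), Pow(Mul(86, 161), 2)), Mul(Rational(386, 3), Mul(86, 161)))) = Mul(-1, Add(1, Mul(Rational(-1, 3), Pow(13846, 2)), Mul(Rational(386, 3), 13846))) = Mul(-1, Add(1, Mul(Rational(-1, 3), 191711716), Rational(5344556, 3))) = Mul(-1, Add(1, Rational(-191711716, 3), Rational(5344556, 3))) = Mul(-1, Rational(-186367157, 3)) = Rational(186367157, 3)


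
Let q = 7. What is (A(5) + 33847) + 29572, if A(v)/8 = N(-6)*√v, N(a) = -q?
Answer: 63419 - 56*√5 ≈ 63294.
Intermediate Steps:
N(a) = -7 (N(a) = -1*7 = -7)
A(v) = -56*√v (A(v) = 8*(-7*√v) = -56*√v)
(A(5) + 33847) + 29572 = (-56*√5 + 33847) + 29572 = (33847 - 56*√5) + 29572 = 63419 - 56*√5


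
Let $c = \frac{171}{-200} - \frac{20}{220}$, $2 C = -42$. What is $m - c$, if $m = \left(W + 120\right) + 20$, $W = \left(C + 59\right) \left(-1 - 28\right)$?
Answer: $- \frac{2114319}{2200} \approx -961.05$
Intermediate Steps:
$C = -21$ ($C = \frac{1}{2} \left(-42\right) = -21$)
$W = -1102$ ($W = \left(-21 + 59\right) \left(-1 - 28\right) = 38 \left(-29\right) = -1102$)
$m = -962$ ($m = \left(-1102 + 120\right) + 20 = -982 + 20 = -962$)
$c = - \frac{2081}{2200}$ ($c = 171 \left(- \frac{1}{200}\right) - \frac{1}{11} = - \frac{171}{200} - \frac{1}{11} = - \frac{2081}{2200} \approx -0.94591$)
$m - c = -962 - - \frac{2081}{2200} = -962 + \frac{2081}{2200} = - \frac{2114319}{2200}$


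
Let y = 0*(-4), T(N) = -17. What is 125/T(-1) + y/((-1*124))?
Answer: -125/17 ≈ -7.3529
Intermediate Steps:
y = 0
125/T(-1) + y/((-1*124)) = 125/(-17) + 0/((-1*124)) = 125*(-1/17) + 0/(-124) = -125/17 + 0*(-1/124) = -125/17 + 0 = -125/17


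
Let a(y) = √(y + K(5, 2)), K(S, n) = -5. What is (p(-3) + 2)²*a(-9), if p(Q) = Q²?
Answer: 121*I*√14 ≈ 452.74*I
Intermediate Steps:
a(y) = √(-5 + y) (a(y) = √(y - 5) = √(-5 + y))
(p(-3) + 2)²*a(-9) = ((-3)² + 2)²*√(-5 - 9) = (9 + 2)²*√(-14) = 11²*(I*√14) = 121*(I*√14) = 121*I*√14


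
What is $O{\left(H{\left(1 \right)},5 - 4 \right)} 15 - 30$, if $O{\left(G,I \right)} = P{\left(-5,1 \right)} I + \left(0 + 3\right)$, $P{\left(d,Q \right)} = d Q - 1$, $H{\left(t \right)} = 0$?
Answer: $-75$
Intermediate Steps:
$P{\left(d,Q \right)} = -1 + Q d$ ($P{\left(d,Q \right)} = Q d - 1 = -1 + Q d$)
$O{\left(G,I \right)} = 3 - 6 I$ ($O{\left(G,I \right)} = \left(-1 + 1 \left(-5\right)\right) I + \left(0 + 3\right) = \left(-1 - 5\right) I + 3 = - 6 I + 3 = 3 - 6 I$)
$O{\left(H{\left(1 \right)},5 - 4 \right)} 15 - 30 = \left(3 - 6 \left(5 - 4\right)\right) 15 - 30 = \left(3 - 6\right) 15 - 30 = \left(-3\right) 15 - 30 = -45 - 30 = -75$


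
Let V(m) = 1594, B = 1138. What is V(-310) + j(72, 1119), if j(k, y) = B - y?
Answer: 1613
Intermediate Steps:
j(k, y) = 1138 - y
V(-310) + j(72, 1119) = 1594 + (1138 - 1*1119) = 1594 + (1138 - 1119) = 1594 + 19 = 1613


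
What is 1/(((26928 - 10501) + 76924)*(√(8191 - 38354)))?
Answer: -I*√30163/2815746213 ≈ -6.168e-8*I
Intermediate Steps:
1/(((26928 - 10501) + 76924)*(√(8191 - 38354))) = 1/((16427 + 76924)*(√(-30163))) = 1/(93351*((I*√30163))) = (-I*√30163/30163)/93351 = -I*√30163/2815746213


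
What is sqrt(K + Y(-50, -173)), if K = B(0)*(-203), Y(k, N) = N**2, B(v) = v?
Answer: 173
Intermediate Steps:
K = 0 (K = 0*(-203) = 0)
sqrt(K + Y(-50, -173)) = sqrt(0 + (-173)**2) = sqrt(0 + 29929) = sqrt(29929) = 173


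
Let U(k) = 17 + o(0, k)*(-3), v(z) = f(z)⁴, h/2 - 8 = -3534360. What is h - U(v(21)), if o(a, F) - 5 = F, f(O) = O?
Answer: -6485263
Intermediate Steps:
h = -7068704 (h = 16 + 2*(-3534360) = 16 - 7068720 = -7068704)
o(a, F) = 5 + F
v(z) = z⁴
U(k) = 2 - 3*k (U(k) = 17 + (5 + k)*(-3) = 17 + (-15 - 3*k) = 2 - 3*k)
h - U(v(21)) = -7068704 - (2 - 3*21⁴) = -7068704 - (2 - 3*194481) = -7068704 - (2 - 583443) = -7068704 - 1*(-583441) = -7068704 + 583441 = -6485263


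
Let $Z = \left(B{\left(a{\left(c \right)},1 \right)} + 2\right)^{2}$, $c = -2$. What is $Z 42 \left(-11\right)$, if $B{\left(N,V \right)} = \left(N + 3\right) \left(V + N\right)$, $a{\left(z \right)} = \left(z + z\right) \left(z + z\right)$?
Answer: $-48798750$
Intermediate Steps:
$a{\left(z \right)} = 4 z^{2}$ ($a{\left(z \right)} = 2 z 2 z = 4 z^{2}$)
$B{\left(N,V \right)} = \left(3 + N\right) \left(N + V\right)$
$Z = 105625$ ($Z = \left(\left(\left(4 \left(-2\right)^{2}\right)^{2} + 3 \cdot 4 \left(-2\right)^{2} + 3 \cdot 1 + 4 \left(-2\right)^{2} \cdot 1\right) + 2\right)^{2} = \left(\left(\left(4 \cdot 4\right)^{2} + 3 \cdot 4 \cdot 4 + 3 + 4 \cdot 4 \cdot 1\right) + 2\right)^{2} = \left(\left(16^{2} + 3 \cdot 16 + 3 + 16 \cdot 1\right) + 2\right)^{2} = \left(\left(256 + 48 + 3 + 16\right) + 2\right)^{2} = \left(323 + 2\right)^{2} = 325^{2} = 105625$)
$Z 42 \left(-11\right) = 105625 \cdot 42 \left(-11\right) = 4436250 \left(-11\right) = -48798750$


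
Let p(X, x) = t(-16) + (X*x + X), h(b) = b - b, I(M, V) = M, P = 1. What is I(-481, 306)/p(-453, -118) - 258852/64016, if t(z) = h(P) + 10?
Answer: -3438198767/848388044 ≈ -4.0526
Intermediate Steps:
h(b) = 0
t(z) = 10 (t(z) = 0 + 10 = 10)
p(X, x) = 10 + X + X*x (p(X, x) = 10 + (X*x + X) = 10 + (X + X*x) = 10 + X + X*x)
I(-481, 306)/p(-453, -118) - 258852/64016 = -481/(10 - 453 - 453*(-118)) - 258852/64016 = -481/(10 - 453 + 53454) - 258852*1/64016 = -481/53011 - 64713/16004 = -3438198767/848388044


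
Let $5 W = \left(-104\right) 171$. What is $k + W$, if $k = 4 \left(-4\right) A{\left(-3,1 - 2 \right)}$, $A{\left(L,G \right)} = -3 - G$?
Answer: $- \frac{17624}{5} \approx -3524.8$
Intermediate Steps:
$W = - \frac{17784}{5}$ ($W = \frac{\left(-104\right) 171}{5} = \frac{1}{5} \left(-17784\right) = - \frac{17784}{5} \approx -3556.8$)
$k = 32$ ($k = 4 \left(-4\right) \left(-3 - \left(1 - 2\right)\right) = - 16 \left(-3 - \left(1 - 2\right)\right) = - 16 \left(-3 - -1\right) = - 16 \left(-3 + 1\right) = \left(-16\right) \left(-2\right) = 32$)
$k + W = 32 - \frac{17784}{5} = - \frac{17624}{5}$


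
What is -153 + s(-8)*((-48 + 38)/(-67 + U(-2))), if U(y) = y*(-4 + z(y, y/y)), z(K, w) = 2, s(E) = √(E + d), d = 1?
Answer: -153 + 10*I*√7/63 ≈ -153.0 + 0.41996*I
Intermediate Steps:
s(E) = √(1 + E) (s(E) = √(E + 1) = √(1 + E))
U(y) = -2*y (U(y) = y*(-4 + 2) = y*(-2) = -2*y)
-153 + s(-8)*((-48 + 38)/(-67 + U(-2))) = -153 + √(1 - 8)*((-48 + 38)/(-67 - 2*(-2))) = -153 + √(-7)*(-10/(-67 + 4)) = -153 + (I*√7)*(-10/(-63)) = -153 + (I*√7)*(-10*(-1/63)) = -153 + (I*√7)*(10/63) = -153 + 10*I*√7/63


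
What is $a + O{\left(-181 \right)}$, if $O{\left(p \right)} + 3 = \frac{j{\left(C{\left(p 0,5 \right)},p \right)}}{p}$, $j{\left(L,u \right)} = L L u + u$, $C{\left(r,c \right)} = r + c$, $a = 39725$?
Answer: $39748$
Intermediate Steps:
$C{\left(r,c \right)} = c + r$
$j{\left(L,u \right)} = u + u L^{2}$ ($j{\left(L,u \right)} = L^{2} u + u = u L^{2} + u = u + u L^{2}$)
$O{\left(p \right)} = 23$ ($O{\left(p \right)} = -3 + \frac{p \left(1 + \left(5 + p 0\right)^{2}\right)}{p} = -3 + \frac{p \left(1 + \left(5 + 0\right)^{2}\right)}{p} = -3 + \frac{p \left(1 + 5^{2}\right)}{p} = -3 + \frac{p \left(1 + 25\right)}{p} = -3 + \frac{p 26}{p} = -3 + \frac{26 p}{p} = -3 + 26 = 23$)
$a + O{\left(-181 \right)} = 39725 + 23 = 39748$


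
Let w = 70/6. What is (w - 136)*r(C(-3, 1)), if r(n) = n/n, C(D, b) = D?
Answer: -373/3 ≈ -124.33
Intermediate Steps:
w = 35/3 (w = 70*(⅙) = 35/3 ≈ 11.667)
r(n) = 1
(w - 136)*r(C(-3, 1)) = (35/3 - 136)*1 = -373/3*1 = -373/3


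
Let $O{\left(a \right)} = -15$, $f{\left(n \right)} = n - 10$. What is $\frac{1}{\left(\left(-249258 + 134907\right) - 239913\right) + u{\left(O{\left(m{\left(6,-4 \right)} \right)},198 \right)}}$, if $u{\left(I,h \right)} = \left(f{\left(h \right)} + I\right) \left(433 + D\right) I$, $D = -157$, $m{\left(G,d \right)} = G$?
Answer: $- \frac{1}{1070484} \approx -9.3416 \cdot 10^{-7}$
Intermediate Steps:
$f{\left(n \right)} = -10 + n$
$u{\left(I,h \right)} = I \left(-2760 + 276 I + 276 h\right)$ ($u{\left(I,h \right)} = \left(\left(-10 + h\right) + I\right) \left(433 - 157\right) I = \left(-10 + I + h\right) 276 I = \left(-2760 + 276 I + 276 h\right) I = I \left(-2760 + 276 I + 276 h\right)$)
$\frac{1}{\left(\left(-249258 + 134907\right) - 239913\right) + u{\left(O{\left(m{\left(6,-4 \right)} \right)},198 \right)}} = \frac{1}{\left(\left(-249258 + 134907\right) - 239913\right) + 276 \left(-15\right) \left(-10 - 15 + 198\right)} = \frac{1}{\left(-114351 - 239913\right) + 276 \left(-15\right) 173} = \frac{1}{-354264 - 716220} = \frac{1}{-1070484} = - \frac{1}{1070484}$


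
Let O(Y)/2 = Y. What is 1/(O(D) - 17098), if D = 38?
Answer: -1/17022 ≈ -5.8747e-5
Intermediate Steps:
O(Y) = 2*Y
1/(O(D) - 17098) = 1/(2*38 - 17098) = 1/(76 - 17098) = 1/(-17022) = -1/17022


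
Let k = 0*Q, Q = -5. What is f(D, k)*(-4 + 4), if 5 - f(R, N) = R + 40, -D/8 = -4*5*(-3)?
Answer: 0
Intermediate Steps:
k = 0 (k = 0*(-5) = 0)
D = -480 (D = -8*(-4*5)*(-3) = -(-160)*(-3) = -8*60 = -480)
f(R, N) = -35 - R (f(R, N) = 5 - (R + 40) = 5 - (40 + R) = 5 + (-40 - R) = -35 - R)
f(D, k)*(-4 + 4) = (-35 - 1*(-480))*(-4 + 4) = (-35 + 480)*0 = 445*0 = 0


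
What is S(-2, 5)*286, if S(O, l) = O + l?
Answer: 858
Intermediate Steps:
S(-2, 5)*286 = (-2 + 5)*286 = 3*286 = 858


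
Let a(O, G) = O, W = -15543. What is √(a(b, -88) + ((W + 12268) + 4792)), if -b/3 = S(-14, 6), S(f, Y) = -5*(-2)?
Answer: √1487 ≈ 38.562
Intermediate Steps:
S(f, Y) = 10
b = -30 (b = -3*10 = -30)
√(a(b, -88) + ((W + 12268) + 4792)) = √(-30 + ((-15543 + 12268) + 4792)) = √(-30 + (-3275 + 4792)) = √(-30 + 1517) = √1487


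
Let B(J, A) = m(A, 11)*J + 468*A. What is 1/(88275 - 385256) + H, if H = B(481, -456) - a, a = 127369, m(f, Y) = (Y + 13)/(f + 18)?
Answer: -7388484870818/21679613 ≈ -3.4080e+5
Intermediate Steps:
m(f, Y) = (13 + Y)/(18 + f)
B(J, A) = 468*A + 24*J/(18 + A) (B(J, A) = ((13 + 11)/(18 + A))*J + 468*A = (24/(18 + A))*J + 468*A = 24*J/(18 + A) + 468*A = 468*A + 24*J/(18 + A))
H = -24878645/73 (H = 12*(2*481 + 39*(-456)*(18 - 456))/(18 - 456) - 1*127369 = 12*(962 + 39*(-456)*(-438))/(-438) - 127369 = 12*(-1/438)*(962 + 7789392) - 127369 = 12*(-1/438)*7790354 - 127369 = -15580708/73 - 127369 = -24878645/73 ≈ -3.4080e+5)
1/(88275 - 385256) + H = 1/(88275 - 385256) - 24878645/73 = 1/(-296981) - 24878645/73 = -1/296981 - 24878645/73 = -7388484870818/21679613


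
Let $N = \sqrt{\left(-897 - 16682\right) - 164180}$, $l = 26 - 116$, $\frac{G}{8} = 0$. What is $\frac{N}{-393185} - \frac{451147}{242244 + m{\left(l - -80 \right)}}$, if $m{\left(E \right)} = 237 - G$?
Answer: $- \frac{451147}{242481} - \frac{i \sqrt{181759}}{393185} \approx -1.8605 - 0.0010843 i$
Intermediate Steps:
$G = 0$ ($G = 8 \cdot 0 = 0$)
$l = -90$
$m{\left(E \right)} = 237$ ($m{\left(E \right)} = 237 - 0 = 237 + 0 = 237$)
$N = i \sqrt{181759}$ ($N = \sqrt{\left(-897 - 16682\right) - 164180} = \sqrt{-17579 - 164180} = \sqrt{-181759} = i \sqrt{181759} \approx 426.33 i$)
$\frac{N}{-393185} - \frac{451147}{242244 + m{\left(l - -80 \right)}} = \frac{i \sqrt{181759}}{-393185} - \frac{451147}{242244 + 237} = i \sqrt{181759} \left(- \frac{1}{393185}\right) - \frac{451147}{242481} = - \frac{i \sqrt{181759}}{393185} - \frac{451147}{242481} = - \frac{451147}{242481} - \frac{i \sqrt{181759}}{393185}$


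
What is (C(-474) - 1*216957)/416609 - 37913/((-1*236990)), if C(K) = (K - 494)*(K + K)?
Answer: 181855448947/98732166910 ≈ 1.8419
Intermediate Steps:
C(K) = 2*K*(-494 + K) (C(K) = (-494 + K)*(2*K) = 2*K*(-494 + K))
(C(-474) - 1*216957)/416609 - 37913/((-1*236990)) = (2*(-474)*(-494 - 474) - 1*216957)/416609 - 37913/((-1*236990)) = (2*(-474)*(-968) - 216957)*(1/416609) - 37913/(-236990) = (917664 - 216957)*(1/416609) - 37913*(-1/236990) = 700707*(1/416609) + 37913/236990 = 700707/416609 + 37913/236990 = 181855448947/98732166910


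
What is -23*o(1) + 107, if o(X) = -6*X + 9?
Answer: 38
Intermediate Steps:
o(X) = 9 - 6*X
-23*o(1) + 107 = -23*(9 - 6*1) + 107 = -23*(9 - 6) + 107 = -23*3 + 107 = -69 + 107 = 38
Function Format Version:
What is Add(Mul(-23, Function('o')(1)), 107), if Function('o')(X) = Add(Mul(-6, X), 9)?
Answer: 38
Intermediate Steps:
Function('o')(X) = Add(9, Mul(-6, X))
Add(Mul(-23, Function('o')(1)), 107) = Add(Mul(-23, Add(9, Mul(-6, 1))), 107) = Add(Mul(-23, Add(9, -6)), 107) = Add(Mul(-23, 3), 107) = Add(-69, 107) = 38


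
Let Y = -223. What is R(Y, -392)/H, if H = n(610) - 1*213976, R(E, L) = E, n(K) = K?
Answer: 223/213366 ≈ 0.0010452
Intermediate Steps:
H = -213366 (H = 610 - 1*213976 = 610 - 213976 = -213366)
R(Y, -392)/H = -223/(-213366) = -223*(-1/213366) = 223/213366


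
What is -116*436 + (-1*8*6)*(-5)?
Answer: -50336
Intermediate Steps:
-116*436 + (-1*8*6)*(-5) = -50576 - 8*6*(-5) = -50576 - 48*(-5) = -50576 + 240 = -50336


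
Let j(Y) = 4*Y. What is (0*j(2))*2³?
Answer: 0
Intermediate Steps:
(0*j(2))*2³ = (0*(4*2))*2³ = (0*8)*8 = 0*8 = 0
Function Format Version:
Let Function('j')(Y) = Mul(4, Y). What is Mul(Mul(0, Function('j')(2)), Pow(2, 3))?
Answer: 0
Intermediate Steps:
Mul(Mul(0, Function('j')(2)), Pow(2, 3)) = Mul(Mul(0, Mul(4, 2)), Pow(2, 3)) = Mul(Mul(0, 8), 8) = Mul(0, 8) = 0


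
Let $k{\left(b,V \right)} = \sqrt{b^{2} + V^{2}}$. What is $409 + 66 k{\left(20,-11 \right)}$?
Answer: $409 + 66 \sqrt{521} \approx 1915.5$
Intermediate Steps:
$k{\left(b,V \right)} = \sqrt{V^{2} + b^{2}}$
$409 + 66 k{\left(20,-11 \right)} = 409 + 66 \sqrt{\left(-11\right)^{2} + 20^{2}} = 409 + 66 \sqrt{121 + 400} = 409 + 66 \sqrt{521}$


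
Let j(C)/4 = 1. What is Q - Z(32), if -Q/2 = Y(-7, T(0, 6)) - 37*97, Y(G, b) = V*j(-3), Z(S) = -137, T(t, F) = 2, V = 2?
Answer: 7299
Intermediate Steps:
j(C) = 4 (j(C) = 4*1 = 4)
Y(G, b) = 8 (Y(G, b) = 2*4 = 8)
Q = 7162 (Q = -2*(8 - 37*97) = -2*(8 - 3589) = -2*(-3581) = 7162)
Q - Z(32) = 7162 - 1*(-137) = 7162 + 137 = 7299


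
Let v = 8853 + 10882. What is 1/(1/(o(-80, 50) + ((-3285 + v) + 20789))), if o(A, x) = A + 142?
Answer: 37301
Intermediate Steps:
v = 19735
o(A, x) = 142 + A
1/(1/(o(-80, 50) + ((-3285 + v) + 20789))) = 1/(1/((142 - 80) + ((-3285 + 19735) + 20789))) = 1/(1/(62 + (16450 + 20789))) = 1/(1/(62 + 37239)) = 1/(1/37301) = 37301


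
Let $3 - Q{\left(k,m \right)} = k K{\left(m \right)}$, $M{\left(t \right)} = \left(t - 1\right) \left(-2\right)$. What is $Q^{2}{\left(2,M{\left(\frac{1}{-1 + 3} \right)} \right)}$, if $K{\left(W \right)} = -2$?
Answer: $49$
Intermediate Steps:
$M{\left(t \right)} = 2 - 2 t$ ($M{\left(t \right)} = \left(-1 + t\right) \left(-2\right) = 2 - 2 t$)
$Q{\left(k,m \right)} = 3 + 2 k$ ($Q{\left(k,m \right)} = 3 - k \left(-2\right) = 3 - - 2 k = 3 + 2 k$)
$Q^{2}{\left(2,M{\left(\frac{1}{-1 + 3} \right)} \right)} = \left(3 + 2 \cdot 2\right)^{2} = \left(3 + 4\right)^{2} = 7^{2} = 49$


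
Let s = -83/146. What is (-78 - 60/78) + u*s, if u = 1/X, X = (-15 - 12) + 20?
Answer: -1045449/13286 ≈ -78.688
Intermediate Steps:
X = -7 (X = -27 + 20 = -7)
s = -83/146 (s = -83*1/146 = -83/146 ≈ -0.56849)
u = -1/7 (u = 1/(-7) = -1/7 ≈ -0.14286)
(-78 - 60/78) + u*s = (-78 - 60/78) - 1/7*(-83/146) = (-78 - 60/78) + 83/1022 = (-78 - 1*10/13) + 83/1022 = (-78 - 10/13) + 83/1022 = -1024/13 + 83/1022 = -1045449/13286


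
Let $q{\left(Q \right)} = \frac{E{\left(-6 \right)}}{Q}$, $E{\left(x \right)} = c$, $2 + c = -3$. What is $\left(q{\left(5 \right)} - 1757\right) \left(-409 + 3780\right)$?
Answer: $-5926218$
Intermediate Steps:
$c = -5$ ($c = -2 - 3 = -5$)
$E{\left(x \right)} = -5$
$q{\left(Q \right)} = - \frac{5}{Q}$
$\left(q{\left(5 \right)} - 1757\right) \left(-409 + 3780\right) = \left(- \frac{5}{5} - 1757\right) \left(-409 + 3780\right) = \left(\left(-5\right) \frac{1}{5} - 1757\right) 3371 = \left(-1 - 1757\right) 3371 = \left(-1758\right) 3371 = -5926218$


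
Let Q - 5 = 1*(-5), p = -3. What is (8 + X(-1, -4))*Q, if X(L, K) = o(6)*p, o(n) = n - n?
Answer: 0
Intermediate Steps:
Q = 0 (Q = 5 + 1*(-5) = 5 - 5 = 0)
o(n) = 0
X(L, K) = 0 (X(L, K) = 0*(-3) = 0)
(8 + X(-1, -4))*Q = (8 + 0)*0 = 8*0 = 0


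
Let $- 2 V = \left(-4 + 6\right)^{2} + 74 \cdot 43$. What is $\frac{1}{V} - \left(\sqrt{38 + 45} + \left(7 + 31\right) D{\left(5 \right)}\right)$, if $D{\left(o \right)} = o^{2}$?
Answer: $- \frac{1513351}{1593} - \sqrt{83} \approx -959.11$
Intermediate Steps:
$V = -1593$ ($V = - \frac{\left(-4 + 6\right)^{2} + 74 \cdot 43}{2} = - \frac{2^{2} + 3182}{2} = - \frac{4 + 3182}{2} = \left(- \frac{1}{2}\right) 3186 = -1593$)
$\frac{1}{V} - \left(\sqrt{38 + 45} + \left(7 + 31\right) D{\left(5 \right)}\right) = \frac{1}{-1593} - \left(\sqrt{38 + 45} + \left(7 + 31\right) 5^{2}\right) = - \frac{1}{1593} - \left(\sqrt{83} + 38 \cdot 25\right) = - \frac{1}{1593} - \left(\sqrt{83} + 950\right) = - \frac{1}{1593} - \left(950 + \sqrt{83}\right) = - \frac{1513351}{1593} - \sqrt{83}$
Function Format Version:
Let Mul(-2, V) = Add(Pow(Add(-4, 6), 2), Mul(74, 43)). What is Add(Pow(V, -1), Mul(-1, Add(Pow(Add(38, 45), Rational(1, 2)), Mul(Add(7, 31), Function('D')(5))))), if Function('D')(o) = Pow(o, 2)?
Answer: Add(Rational(-1513351, 1593), Mul(-1, Pow(83, Rational(1, 2)))) ≈ -959.11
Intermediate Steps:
V = -1593 (V = Mul(Rational(-1, 2), Add(Pow(Add(-4, 6), 2), Mul(74, 43))) = Mul(Rational(-1, 2), Add(Pow(2, 2), 3182)) = Mul(Rational(-1, 2), Add(4, 3182)) = Mul(Rational(-1, 2), 3186) = -1593)
Add(Pow(V, -1), Mul(-1, Add(Pow(Add(38, 45), Rational(1, 2)), Mul(Add(7, 31), Function('D')(5))))) = Add(Pow(-1593, -1), Mul(-1, Add(Pow(Add(38, 45), Rational(1, 2)), Mul(Add(7, 31), Pow(5, 2))))) = Add(Rational(-1, 1593), Mul(-1, Add(Pow(83, Rational(1, 2)), Mul(38, 25)))) = Add(Rational(-1, 1593), Mul(-1, Add(Pow(83, Rational(1, 2)), 950))) = Add(Rational(-1, 1593), Mul(-1, Add(950, Pow(83, Rational(1, 2))))) = Add(Rational(-1, 1593), Add(-950, Mul(-1, Pow(83, Rational(1, 2))))) = Add(Rational(-1513351, 1593), Mul(-1, Pow(83, Rational(1, 2))))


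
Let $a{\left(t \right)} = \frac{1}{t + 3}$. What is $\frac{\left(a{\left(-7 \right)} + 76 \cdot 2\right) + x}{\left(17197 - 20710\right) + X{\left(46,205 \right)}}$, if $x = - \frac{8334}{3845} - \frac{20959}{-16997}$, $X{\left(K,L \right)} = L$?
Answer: $- \frac{39425290683}{864757048880} \approx -0.045591$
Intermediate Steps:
$a{\left(t \right)} = \frac{1}{3 + t}$
$x = - \frac{61065643}{65353465}$ ($x = \left(-8334\right) \frac{1}{3845} - - \frac{20959}{16997} = - \frac{8334}{3845} + \frac{20959}{16997} = - \frac{61065643}{65353465} \approx -0.93439$)
$\frac{\left(a{\left(-7 \right)} + 76 \cdot 2\right) + x}{\left(17197 - 20710\right) + X{\left(46,205 \right)}} = \frac{\left(\frac{1}{3 - 7} + 76 \cdot 2\right) - \frac{61065643}{65353465}}{\left(17197 - 20710\right) + 205} = \frac{\left(\frac{1}{-4} + 152\right) - \frac{61065643}{65353465}}{\left(17197 - 20710\right) + 205} = \frac{\left(- \frac{1}{4} + 152\right) - \frac{61065643}{65353465}}{-3513 + 205} = \frac{\frac{607}{4} - \frac{61065643}{65353465}}{-3308} = \frac{39425290683}{261413860} \left(- \frac{1}{3308}\right) = - \frac{39425290683}{864757048880}$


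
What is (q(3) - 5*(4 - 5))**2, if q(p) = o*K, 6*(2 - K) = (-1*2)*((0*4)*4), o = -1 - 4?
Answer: 25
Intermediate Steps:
o = -5
K = 2 (K = 2 - (-1*2)*(0*4)*4/6 = 2 - (-1)*0*4/3 = 2 - (-1)*0/3 = 2 - 1/6*0 = 2 + 0 = 2)
q(p) = -10 (q(p) = -5*2 = -10)
(q(3) - 5*(4 - 5))**2 = (-10 - 5*(4 - 5))**2 = (-10 - 5*(-1))**2 = (-10 + 5)**2 = (-5)**2 = 25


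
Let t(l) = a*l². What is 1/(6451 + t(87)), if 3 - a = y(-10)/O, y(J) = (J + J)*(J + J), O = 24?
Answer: -1/96992 ≈ -1.0310e-5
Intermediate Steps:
y(J) = 4*J² (y(J) = (2*J)*(2*J) = 4*J²)
a = -41/3 (a = 3 - 4*(-10)²/24 = 3 - 4*100/24 = 3 - 400/24 = 3 - 1*50/3 = 3 - 50/3 = -41/3 ≈ -13.667)
t(l) = -41*l²/3
1/(6451 + t(87)) = 1/(6451 - 41/3*87²) = 1/(6451 - 41/3*7569) = 1/(6451 - 103443) = 1/(-96992) = -1/96992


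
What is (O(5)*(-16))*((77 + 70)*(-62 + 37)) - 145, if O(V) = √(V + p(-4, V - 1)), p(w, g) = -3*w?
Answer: -145 + 58800*√17 ≈ 2.4229e+5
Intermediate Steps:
O(V) = √(12 + V) (O(V) = √(V - 3*(-4)) = √(V + 12) = √(12 + V))
(O(5)*(-16))*((77 + 70)*(-62 + 37)) - 145 = (√(12 + 5)*(-16))*((77 + 70)*(-62 + 37)) - 145 = (√17*(-16))*(147*(-25)) - 145 = -16*√17*(-3675) - 145 = 58800*√17 - 145 = -145 + 58800*√17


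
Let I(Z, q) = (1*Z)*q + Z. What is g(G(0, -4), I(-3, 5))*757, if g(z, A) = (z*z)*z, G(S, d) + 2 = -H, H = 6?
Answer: -387584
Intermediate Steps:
G(S, d) = -8 (G(S, d) = -2 - 1*6 = -2 - 6 = -8)
I(Z, q) = Z + Z*q (I(Z, q) = Z*q + Z = Z + Z*q)
g(z, A) = z**3 (g(z, A) = z**2*z = z**3)
g(G(0, -4), I(-3, 5))*757 = (-8)**3*757 = -512*757 = -387584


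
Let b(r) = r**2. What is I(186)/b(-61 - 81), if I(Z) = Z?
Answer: 93/10082 ≈ 0.0092244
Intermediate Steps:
I(186)/b(-61 - 81) = 186/((-61 - 81)**2) = 186/((-142)**2) = 186/20164 = 186*(1/20164) = 93/10082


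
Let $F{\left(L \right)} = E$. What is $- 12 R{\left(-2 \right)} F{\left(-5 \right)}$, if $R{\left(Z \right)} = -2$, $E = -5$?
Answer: $-120$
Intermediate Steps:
$F{\left(L \right)} = -5$
$- 12 R{\left(-2 \right)} F{\left(-5 \right)} = \left(-12\right) \left(-2\right) \left(-5\right) = 24 \left(-5\right) = -120$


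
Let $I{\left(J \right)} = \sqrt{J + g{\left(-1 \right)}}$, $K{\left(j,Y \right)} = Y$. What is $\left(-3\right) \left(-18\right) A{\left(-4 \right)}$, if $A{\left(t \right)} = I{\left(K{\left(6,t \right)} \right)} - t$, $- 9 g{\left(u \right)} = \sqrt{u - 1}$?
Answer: $216 + 18 \sqrt{-36 - i \sqrt{2}} \approx 218.12 - 108.02 i$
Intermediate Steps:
$g{\left(u \right)} = - \frac{\sqrt{-1 + u}}{9}$ ($g{\left(u \right)} = - \frac{\sqrt{u - 1}}{9} = - \frac{\sqrt{-1 + u}}{9}$)
$I{\left(J \right)} = \sqrt{J - \frac{i \sqrt{2}}{9}}$ ($I{\left(J \right)} = \sqrt{J - \frac{\sqrt{-1 - 1}}{9}} = \sqrt{J - \frac{\sqrt{-2}}{9}} = \sqrt{J - \frac{i \sqrt{2}}{9}}$)
$A{\left(t \right)} = - t + \frac{\sqrt{9 t - i \sqrt{2}}}{3}$ ($A{\left(t \right)} = \frac{\sqrt{9 t - i \sqrt{2}}}{3} - t = - t + \frac{\sqrt{9 t - i \sqrt{2}}}{3}$)
$\left(-3\right) \left(-18\right) A{\left(-4 \right)} = \left(-3\right) \left(-18\right) \left(\left(-1\right) \left(-4\right) + \frac{\sqrt{9 \left(-4\right) - i \sqrt{2}}}{3}\right) = 54 \left(4 + \frac{\sqrt{-36 - i \sqrt{2}}}{3}\right) = 216 + 18 \sqrt{-36 - i \sqrt{2}}$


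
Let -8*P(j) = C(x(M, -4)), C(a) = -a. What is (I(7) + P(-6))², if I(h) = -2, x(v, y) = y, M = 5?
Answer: 25/4 ≈ 6.2500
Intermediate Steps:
P(j) = -½ (P(j) = -(-1)*(-4)/8 = -⅛*4 = -½)
(I(7) + P(-6))² = (-2 - ½)² = (-5/2)² = 25/4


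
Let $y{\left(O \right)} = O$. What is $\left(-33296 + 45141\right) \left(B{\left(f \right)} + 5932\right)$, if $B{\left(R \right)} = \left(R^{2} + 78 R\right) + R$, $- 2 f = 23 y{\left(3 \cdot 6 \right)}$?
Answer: $384109660$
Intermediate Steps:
$f = -207$ ($f = - \frac{23 \cdot 3 \cdot 6}{2} = - \frac{23 \cdot 18}{2} = \left(- \frac{1}{2}\right) 414 = -207$)
$B{\left(R \right)} = R^{2} + 79 R$
$\left(-33296 + 45141\right) \left(B{\left(f \right)} + 5932\right) = \left(-33296 + 45141\right) \left(- 207 \left(79 - 207\right) + 5932\right) = 11845 \left(\left(-207\right) \left(-128\right) + 5932\right) = 11845 \left(26496 + 5932\right) = 11845 \cdot 32428 = 384109660$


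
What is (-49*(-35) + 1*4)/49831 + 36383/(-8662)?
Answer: -1798111295/431636122 ≈ -4.1658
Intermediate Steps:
(-49*(-35) + 1*4)/49831 + 36383/(-8662) = (1715 + 4)*(1/49831) + 36383*(-1/8662) = 1719*(1/49831) - 36383/8662 = 1719/49831 - 36383/8662 = -1798111295/431636122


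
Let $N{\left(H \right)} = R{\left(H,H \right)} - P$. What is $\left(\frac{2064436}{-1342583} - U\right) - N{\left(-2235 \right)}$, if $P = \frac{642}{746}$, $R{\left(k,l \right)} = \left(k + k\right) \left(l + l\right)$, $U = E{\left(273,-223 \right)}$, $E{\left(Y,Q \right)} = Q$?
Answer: $- \frac{909635716389748}{45525769} \approx -1.9981 \cdot 10^{7}$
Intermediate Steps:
$U = -223$
$R{\left(k,l \right)} = 4 k l$ ($R{\left(k,l \right)} = 2 k 2 l = 4 k l$)
$P = \frac{321}{373}$ ($P = 642 \cdot \frac{1}{746} = \frac{321}{373} \approx 0.86059$)
$N{\left(H \right)} = - \frac{321}{373} + 4 H^{2}$ ($N{\left(H \right)} = 4 H H - \frac{321}{373} = 4 H^{2} - \frac{321}{373} = - \frac{321}{373} + 4 H^{2}$)
$\left(\frac{2064436}{-1342583} - U\right) - N{\left(-2235 \right)} = \left(\frac{2064436}{-1342583} - -223\right) - \left(- \frac{321}{373} + 4 \left(-2235\right)^{2}\right) = \left(2064436 \left(- \frac{1}{1342583}\right) + 223\right) - \left(- \frac{321}{373} + 4 \cdot 4995225\right) = \left(- \frac{187676}{122053} + 223\right) - \left(- \frac{321}{373} + 19980900\right) = \frac{27030143}{122053} - \frac{7452875379}{373} = - \frac{909635716389748}{45525769}$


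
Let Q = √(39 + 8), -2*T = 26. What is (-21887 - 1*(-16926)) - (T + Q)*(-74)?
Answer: -5923 + 74*√47 ≈ -5415.7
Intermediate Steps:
T = -13 (T = -½*26 = -13)
Q = √47 ≈ 6.8557
(-21887 - 1*(-16926)) - (T + Q)*(-74) = (-21887 - 1*(-16926)) - (-13 + √47)*(-74) = (-21887 + 16926) - (962 - 74*√47) = -4961 + (-962 + 74*√47) = -5923 + 74*√47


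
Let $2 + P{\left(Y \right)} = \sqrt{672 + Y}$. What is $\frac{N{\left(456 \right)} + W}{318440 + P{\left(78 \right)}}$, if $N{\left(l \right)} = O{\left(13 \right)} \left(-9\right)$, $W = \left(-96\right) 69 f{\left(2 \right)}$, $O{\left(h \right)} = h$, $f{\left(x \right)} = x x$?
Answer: $- \frac{1412431749}{16900459849} + \frac{44355 \sqrt{30}}{33800919698} \approx -0.083566$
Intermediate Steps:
$f{\left(x \right)} = x^{2}$
$W = -26496$ ($W = \left(-96\right) 69 \cdot 2^{2} = \left(-6624\right) 4 = -26496$)
$N{\left(l \right)} = -117$ ($N{\left(l \right)} = 13 \left(-9\right) = -117$)
$P{\left(Y \right)} = -2 + \sqrt{672 + Y}$
$\frac{N{\left(456 \right)} + W}{318440 + P{\left(78 \right)}} = \frac{-117 - 26496}{318440 - \left(2 - \sqrt{672 + 78}\right)} = - \frac{26613}{318440 - \left(2 - \sqrt{750}\right)} = - \frac{26613}{318440 - \left(2 - 5 \sqrt{30}\right)} = - \frac{26613}{318438 + 5 \sqrt{30}}$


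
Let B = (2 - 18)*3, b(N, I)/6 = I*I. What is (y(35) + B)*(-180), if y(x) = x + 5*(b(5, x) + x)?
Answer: -6644160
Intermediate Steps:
b(N, I) = 6*I² (b(N, I) = 6*(I*I) = 6*I²)
B = -48 (B = -16*3 = -48)
y(x) = 6*x + 30*x² (y(x) = x + 5*(6*x² + x) = x + 5*(x + 6*x²) = x + (5*x + 30*x²) = 6*x + 30*x²)
(y(35) + B)*(-180) = (6*35*(1 + 5*35) - 48)*(-180) = (6*35*(1 + 175) - 48)*(-180) = (6*35*176 - 48)*(-180) = (36960 - 48)*(-180) = 36912*(-180) = -6644160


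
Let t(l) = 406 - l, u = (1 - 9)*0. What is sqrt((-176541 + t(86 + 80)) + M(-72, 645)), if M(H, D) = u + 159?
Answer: I*sqrt(176142) ≈ 419.69*I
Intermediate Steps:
u = 0 (u = -8*0 = 0)
M(H, D) = 159 (M(H, D) = 0 + 159 = 159)
sqrt((-176541 + t(86 + 80)) + M(-72, 645)) = sqrt((-176541 + (406 - (86 + 80))) + 159) = sqrt((-176541 + (406 - 1*166)) + 159) = sqrt((-176541 + (406 - 166)) + 159) = sqrt((-176541 + 240) + 159) = sqrt(-176301 + 159) = sqrt(-176142) = I*sqrt(176142)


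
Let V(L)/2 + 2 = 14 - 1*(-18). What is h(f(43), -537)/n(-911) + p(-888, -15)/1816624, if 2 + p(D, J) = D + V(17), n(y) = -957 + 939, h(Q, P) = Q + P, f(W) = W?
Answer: 224349329/8174808 ≈ 27.444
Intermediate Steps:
V(L) = 60 (V(L) = -4 + 2*(14 - 1*(-18)) = -4 + 2*(14 + 18) = -4 + 2*32 = -4 + 64 = 60)
h(Q, P) = P + Q
n(y) = -18
p(D, J) = 58 + D (p(D, J) = -2 + (D + 60) = -2 + (60 + D) = 58 + D)
h(f(43), -537)/n(-911) + p(-888, -15)/1816624 = (-537 + 43)/(-18) + (58 - 888)/1816624 = -494*(-1/18) - 830*1/1816624 = 247/9 - 415/908312 = 224349329/8174808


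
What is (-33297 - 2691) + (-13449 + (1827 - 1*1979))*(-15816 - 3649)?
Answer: 264707477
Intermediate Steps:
(-33297 - 2691) + (-13449 + (1827 - 1*1979))*(-15816 - 3649) = -35988 + (-13449 + (1827 - 1979))*(-19465) = -35988 + (-13449 - 152)*(-19465) = -35988 - 13601*(-19465) = -35988 + 264743465 = 264707477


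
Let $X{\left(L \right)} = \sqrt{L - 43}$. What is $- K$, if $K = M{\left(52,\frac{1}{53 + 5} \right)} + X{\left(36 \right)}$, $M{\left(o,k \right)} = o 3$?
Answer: $-156 - i \sqrt{7} \approx -156.0 - 2.6458 i$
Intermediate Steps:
$M{\left(o,k \right)} = 3 o$
$X{\left(L \right)} = \sqrt{-43 + L}$
$K = 156 + i \sqrt{7}$ ($K = 3 \cdot 52 + \sqrt{-43 + 36} = 156 + \sqrt{-7} = 156 + i \sqrt{7} \approx 156.0 + 2.6458 i$)
$- K = - (156 + i \sqrt{7}) = -156 - i \sqrt{7}$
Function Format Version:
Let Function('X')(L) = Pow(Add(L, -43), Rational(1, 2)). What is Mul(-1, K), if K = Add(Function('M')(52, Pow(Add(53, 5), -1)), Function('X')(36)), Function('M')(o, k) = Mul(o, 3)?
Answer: Add(-156, Mul(-1, I, Pow(7, Rational(1, 2)))) ≈ Add(-156.00, Mul(-2.6458, I))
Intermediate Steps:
Function('M')(o, k) = Mul(3, o)
Function('X')(L) = Pow(Add(-43, L), Rational(1, 2))
K = Add(156, Mul(I, Pow(7, Rational(1, 2)))) (K = Add(Mul(3, 52), Pow(Add(-43, 36), Rational(1, 2))) = Add(156, Pow(-7, Rational(1, 2))) = Add(156, Mul(I, Pow(7, Rational(1, 2)))) ≈ Add(156.00, Mul(2.6458, I)))
Mul(-1, K) = Mul(-1, Add(156, Mul(I, Pow(7, Rational(1, 2))))) = Add(-156, Mul(-1, I, Pow(7, Rational(1, 2))))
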